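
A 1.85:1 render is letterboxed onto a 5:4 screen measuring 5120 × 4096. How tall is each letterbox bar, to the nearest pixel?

1.85:1 (1.850) > 5:4 (1.250), so the render fills the width.
Content height = 5120 / 1.850 ≈ 2767.57 px.
Black = 4096 − 2767.57 = 1328.43 px, or 664.22 per bar.

664 px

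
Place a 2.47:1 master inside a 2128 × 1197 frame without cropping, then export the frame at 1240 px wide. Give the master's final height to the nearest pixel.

502 px

In the 2128×1197 frame the master fills the width: height = 2128 / 2.470 ≈ 861.54 px.
Scaling 2128 → 1240 is ×0.5827, so the height becomes 861.54 × 0.5827 ≈ 502.02 px.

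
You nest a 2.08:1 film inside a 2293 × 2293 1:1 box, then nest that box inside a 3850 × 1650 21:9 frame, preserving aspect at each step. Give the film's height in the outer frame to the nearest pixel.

793 px

First fit — 2.08:1 into 2293×2293 spans the width: 2293.00 × 1102.40.
1:1 in 3850×1650: fills the height, so the intermediate becomes 1650.00 × 1650.00 — a scale of ×0.7196.
Applying the same ×0.7196: 1102.40 → 793.27.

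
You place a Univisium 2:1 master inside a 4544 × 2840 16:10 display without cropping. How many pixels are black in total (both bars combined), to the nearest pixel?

2580992 pixels

Univisium 2:1 is wider than 16:10, so it spans the full width.
That makes the image 2272.0000 px tall (4544 × 1/2).
Leftover height: 2840 − 2272.0000 = 568.0000 px.
Bar area = 568.0000 × 4544 ≈ 2580992 px.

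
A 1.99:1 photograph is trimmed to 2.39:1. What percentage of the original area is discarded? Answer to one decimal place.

The width stays; only height is cut (since 2.39:1 is wider than 1.99:1).
(1.990)/(2.390) ≈ 0.833 of the area survives, leaving 16.74% discarded.

16.7%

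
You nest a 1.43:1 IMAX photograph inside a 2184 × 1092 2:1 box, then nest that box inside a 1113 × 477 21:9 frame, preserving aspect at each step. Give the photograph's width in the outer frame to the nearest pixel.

First fit — 1.43:1 IMAX into 2184×1092 spans the height: 1561.56 × 1092.00.
2:1 in 1113×477: fills the height, so the intermediate becomes 954.00 × 477.00 — a scale of ×0.4368.
Applying the same ×0.4368: 1561.56 → 682.11.

682 px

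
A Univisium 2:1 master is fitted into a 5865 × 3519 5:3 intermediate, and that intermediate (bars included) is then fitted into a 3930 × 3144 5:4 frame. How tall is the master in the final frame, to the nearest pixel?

1965 px

Univisium 2:1 in 5865×3519: fills the width, so the master is 5865.00 × 2932.50.
5:3 in 3930×3144: fills the width, so the intermediate becomes 3930.00 × 2358.00 — a scale of ×0.6701.
So the master's height is 2932.50 × 0.6701 ≈ 1965.00.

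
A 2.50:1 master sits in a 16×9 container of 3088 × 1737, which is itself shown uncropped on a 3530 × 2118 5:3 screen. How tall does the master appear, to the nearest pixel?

2.50:1 in 3088×1737: fills the width, so the master is 3088.00 × 1235.20.
Second fit — the 16×9 canvas into 3530×2118 spans the width: 3530.00 × 1985.62 (×1.1431 from 3088×1737).
So the master's height is 1235.20 × 1.1431 ≈ 1412.00.

1412 px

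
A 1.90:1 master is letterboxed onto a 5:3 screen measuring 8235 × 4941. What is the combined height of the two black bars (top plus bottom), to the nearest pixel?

607 px

1.90:1 (1.900) > 5:3 (1.667), so the master fills the width.
The master is 8235 / 1.900 ≈ 4334.21 px tall.
Black = 4941 − 4334.21 = 606.79 px.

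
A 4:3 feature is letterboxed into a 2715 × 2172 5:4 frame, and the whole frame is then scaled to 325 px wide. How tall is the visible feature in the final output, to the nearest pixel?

At 2715×2172 the feature is width-limited, so height = 2715 × 3/4 ≈ 2036.25 px.
Scaling 2715 → 325 is ×0.1197, so the height becomes 2036.25 × 0.1197 ≈ 243.75 px.

244 px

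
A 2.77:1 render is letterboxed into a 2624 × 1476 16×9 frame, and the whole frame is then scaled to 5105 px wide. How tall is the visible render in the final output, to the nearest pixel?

In the 2624×1476 frame the render fills the width: height = 2624 / 2.770 ≈ 947.29 px.
The frame scales by 5105/2624 = 1.9455; 947.29 × 1.9455 ≈ 1842.96 px.

1843 px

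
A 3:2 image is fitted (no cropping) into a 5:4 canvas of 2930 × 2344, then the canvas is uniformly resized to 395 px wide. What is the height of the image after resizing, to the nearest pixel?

263 px

Fitted into 2930×2344, the image spans the width; its height is 2930 × 2/3 ≈ 1953.33 px.
Scaling 2930 → 395 is ×0.1348, so the height becomes 1953.33 × 0.1348 ≈ 263.33 px.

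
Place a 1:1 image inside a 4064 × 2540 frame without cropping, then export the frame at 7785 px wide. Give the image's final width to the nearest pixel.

Fitted into 4064×2540, the image spans the height; its width is 2540 × 1/1 ≈ 2540.00 px.
Resizing to 7785 px wide multiplies everything by 1.9156: 2540.00 → 4865.62 px.

4866 px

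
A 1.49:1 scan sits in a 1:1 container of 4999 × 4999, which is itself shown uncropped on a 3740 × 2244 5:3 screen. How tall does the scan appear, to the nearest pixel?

First fit — 1.49:1 into 4999×4999 spans the width: 4999.00 × 3355.03.
1:1 in 3740×2244: fills the height, so the intermediate becomes 2244.00 × 2244.00 — a scale of ×0.4489.
The scan scales with it: height 3355.03 × 0.4489 ≈ 1506.04.

1506 px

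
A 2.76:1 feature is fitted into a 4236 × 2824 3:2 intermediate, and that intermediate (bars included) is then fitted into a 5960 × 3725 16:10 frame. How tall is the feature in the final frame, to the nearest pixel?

Inside the 4236×2824 canvas the feature is width-limited at 4236.00 × 1534.78.
Second fit — the 3:2 canvas into 5960×3725 spans the height: 5587.50 × 3725.00 (×1.3191 from 4236×2824).
So the feature's height is 1534.78 × 1.3191 ≈ 2024.46.

2024 px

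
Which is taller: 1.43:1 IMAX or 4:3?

4:3

1.43 and 4:3 = 1.333; 1.43 > 1.333. The smaller width-to-height ratio is the taller frame.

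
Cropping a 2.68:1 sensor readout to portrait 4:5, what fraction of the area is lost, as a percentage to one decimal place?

70.1%

The height stays; only width is cut (since portrait 4:5 is narrower than 2.68:1).
(0.800)/(2.680) ≈ 0.299 of the area survives, leaving 70.15% discarded.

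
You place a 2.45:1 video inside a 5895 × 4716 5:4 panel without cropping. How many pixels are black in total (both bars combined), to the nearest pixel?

Since 2.450 > 1.250, the video is width-limited.
The video is 5895 / 2.450 ≈ 2406.1224 px tall.
Leftover height: 4716 − 2406.1224 = 2309.8776 px.
Bar area = 2309.8776 × 5895 ≈ 13616728 px.

13616728 pixels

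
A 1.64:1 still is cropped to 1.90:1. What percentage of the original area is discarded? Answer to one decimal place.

13.7%

Going from 1.64:1 to 1.90:1 means cutting height while keeping width.
(1.640)/(1.900) ≈ 0.863 of the area survives, leaving 13.68% discarded.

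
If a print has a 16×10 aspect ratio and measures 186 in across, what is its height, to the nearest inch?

116 in

At 16×10, 186 × 10/16 ≈ 116.25.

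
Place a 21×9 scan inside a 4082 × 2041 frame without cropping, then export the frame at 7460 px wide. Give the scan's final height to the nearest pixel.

3197 px

In the 4082×2041 frame the scan fills the width: height = 4082 × 9/21 ≈ 1749.43 px.
The frame scales by 7460/4082 = 1.8275; 1749.43 × 1.8275 ≈ 3197.14 px.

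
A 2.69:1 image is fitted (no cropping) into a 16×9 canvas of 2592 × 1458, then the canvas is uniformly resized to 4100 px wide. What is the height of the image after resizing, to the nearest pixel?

At 2592×1458 the image is width-limited, so height = 2592 / 2.690 ≈ 963.57 px.
The frame scales by 4100/2592 = 1.5818; 963.57 × 1.5818 ≈ 1524.16 px.

1524 px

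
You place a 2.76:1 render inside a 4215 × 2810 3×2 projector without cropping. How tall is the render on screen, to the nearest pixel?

1527 px

2.76:1 (2.760) > 3×2 (1.500), so the render fills the width.
The render is 4215 / 2.760 ≈ 1527.17 px tall.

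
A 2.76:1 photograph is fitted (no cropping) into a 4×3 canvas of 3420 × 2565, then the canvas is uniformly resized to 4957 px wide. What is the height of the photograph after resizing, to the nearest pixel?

1796 px

In the 3420×2565 frame the photograph fills the width: height = 3420 / 2.760 ≈ 1239.13 px.
The frame scales by 4957/3420 = 1.4494; 1239.13 × 1.4494 ≈ 1796.01 px.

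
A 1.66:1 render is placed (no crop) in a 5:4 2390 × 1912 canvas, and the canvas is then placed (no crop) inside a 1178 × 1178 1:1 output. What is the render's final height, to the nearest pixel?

First fit — 1.66:1 into 2390×1912 spans the width: 2390.00 × 1439.76.
5:4 in 1178×1178: fills the width, so the intermediate becomes 1178.00 × 942.40 — a scale of ×0.4929.
The render scales with it: height 1439.76 × 0.4929 ≈ 709.64.

710 px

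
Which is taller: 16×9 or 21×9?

16×9

16×9 = 1.778 and 21×9 = 2.333; 2.333 > 1.778. The smaller width-to-height ratio is the taller frame.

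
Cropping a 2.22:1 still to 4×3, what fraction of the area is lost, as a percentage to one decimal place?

The height stays; only width is cut (since 4×3 is narrower than 2.22:1).
(1.333)/(2.220) ≈ 0.601 of the area survives, leaving 39.94% discarded.

39.9%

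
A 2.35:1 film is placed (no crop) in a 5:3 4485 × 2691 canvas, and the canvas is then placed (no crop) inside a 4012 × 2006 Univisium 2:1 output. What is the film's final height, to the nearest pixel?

1423 px

2.35:1 in 4485×2691: fills the width, so the film is 4485.00 × 1908.51.
The 5:3 canvas is height-limited in 4012×2006, giving 3343.33 × 2006.00; scale factor 0.7454.
So the film's height is 1908.51 × 0.7454 ≈ 1422.70.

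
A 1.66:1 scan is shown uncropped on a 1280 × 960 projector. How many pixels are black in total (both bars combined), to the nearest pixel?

Since 1.660 > 1.333, the scan is width-limited.
The scan is 1280 / 1.660 ≈ 771.0843 px tall.
Black = 960 − 771.0843 = 188.9157 px.
Bar area = 188.9157 × 1280 ≈ 241812 px.

241812 pixels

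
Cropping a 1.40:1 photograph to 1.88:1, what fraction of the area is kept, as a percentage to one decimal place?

Going from 1.40:1 to 1.88:1 means cutting height while keeping width.
Fraction kept = (1.400)/(1.880) ≈ 74.47%.

74.5%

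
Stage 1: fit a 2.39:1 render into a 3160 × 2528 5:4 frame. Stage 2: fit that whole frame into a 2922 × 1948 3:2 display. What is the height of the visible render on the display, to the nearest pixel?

2.39:1 in 3160×2528: fills the width, so the render is 3160.00 × 1322.18.
The 5:4 canvas is height-limited in 2922×1948, giving 2435.00 × 1948.00; scale factor 0.7706.
Applying the same ×0.7706: 1322.18 → 1018.83.

1019 px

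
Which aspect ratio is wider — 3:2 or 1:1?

3:2

3:2 = 1.5 and 1; 1.5 > 1.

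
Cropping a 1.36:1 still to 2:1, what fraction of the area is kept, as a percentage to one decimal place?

68.0%

Going from 1.36:1 to 2:1 means cutting height while keeping width.
Fraction kept = (1.360)/(2.000) ≈ 68.00%.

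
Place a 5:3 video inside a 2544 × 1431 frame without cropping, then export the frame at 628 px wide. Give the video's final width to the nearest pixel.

At 2544×1431 the video is height-limited, so width = 1431 × 5/3 ≈ 2385.00 px.
The frame scales by 628/2544 = 0.2469; 2385.00 × 0.2469 ≈ 588.75 px.

589 px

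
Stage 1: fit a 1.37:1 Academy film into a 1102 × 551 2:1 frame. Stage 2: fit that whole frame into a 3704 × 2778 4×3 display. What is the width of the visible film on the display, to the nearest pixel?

2537 px

1.37:1 Academy in 1102×551: fills the height, so the film is 754.87 × 551.00.
The 2:1 canvas is width-limited in 3704×2778, giving 3704.00 × 1852.00; scale factor 3.3612.
The film scales with it: width 754.87 × 3.3612 ≈ 2537.24.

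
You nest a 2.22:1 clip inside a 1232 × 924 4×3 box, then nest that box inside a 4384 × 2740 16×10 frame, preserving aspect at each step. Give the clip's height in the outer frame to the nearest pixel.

1646 px

Inside the 1232×924 canvas the clip is width-limited at 1232.00 × 554.95.
Second fit — the 4×3 canvas into 4384×2740 spans the height: 3653.33 × 2740.00 (×2.9654 from 1232×924).
So the clip's height is 554.95 × 2.9654 ≈ 1645.65.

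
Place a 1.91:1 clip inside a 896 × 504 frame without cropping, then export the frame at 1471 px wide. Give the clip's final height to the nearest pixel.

770 px

At 896×504 the clip is width-limited, so height = 896 / 1.910 ≈ 469.11 px.
Resizing to 1471 px wide multiplies everything by 1.6417: 469.11 → 770.16 px.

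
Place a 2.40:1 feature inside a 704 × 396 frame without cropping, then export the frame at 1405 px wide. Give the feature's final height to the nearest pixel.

585 px

At 704×396 the feature is width-limited, so height = 704 / 2.400 ≈ 293.33 px.
Scaling 704 → 1405 is ×1.9957, so the height becomes 293.33 × 1.9957 ≈ 585.42 px.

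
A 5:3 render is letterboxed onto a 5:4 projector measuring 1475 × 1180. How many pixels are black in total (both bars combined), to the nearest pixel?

435125 pixels

5:3 (1.667) > 5:4 (1.250), so the render fills the width.
Content height = 1475 × 3/5 ≈ 885.0000 px.
1180 − 885.0000 = 295.0000 px of bars.
That's 295.0000 × 1475 ≈ 435125 black pixels.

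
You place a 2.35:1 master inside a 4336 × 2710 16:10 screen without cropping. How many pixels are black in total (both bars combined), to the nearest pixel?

2.35:1 (2.350) > 16:10 (1.600), so the master fills the width.
Content height = 4336 / 2.350 ≈ 1845.1064 px.
Leftover height: 2710 − 1845.1064 = 864.8936 px.
Bar area = 864.8936 × 4336 ≈ 3750179 px.

3750179 pixels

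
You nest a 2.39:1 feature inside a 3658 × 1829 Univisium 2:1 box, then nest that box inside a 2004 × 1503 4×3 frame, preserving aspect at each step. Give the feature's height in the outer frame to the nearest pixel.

838 px

Inside the 3658×1829 canvas the feature is width-limited at 3658.00 × 1530.54.
Second fit — the Univisium 2:1 canvas into 2004×1503 spans the width: 2004.00 × 1002.00 (×0.5478 from 3658×1829).
Applying the same ×0.5478: 1530.54 → 838.49.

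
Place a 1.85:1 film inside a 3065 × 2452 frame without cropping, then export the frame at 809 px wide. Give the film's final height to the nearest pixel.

In the 3065×2452 frame the film fills the width: height = 3065 / 1.850 ≈ 1656.76 px.
Scaling 3065 → 809 is ×0.2639, so the height becomes 1656.76 × 0.2639 ≈ 437.30 px.

437 px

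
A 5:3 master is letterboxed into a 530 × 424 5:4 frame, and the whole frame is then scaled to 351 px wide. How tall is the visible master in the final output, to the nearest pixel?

At 530×424 the master is width-limited, so height = 530 × 3/5 ≈ 318.00 px.
Scaling 530 → 351 is ×0.6623, so the height becomes 318.00 × 0.6623 ≈ 210.60 px.

211 px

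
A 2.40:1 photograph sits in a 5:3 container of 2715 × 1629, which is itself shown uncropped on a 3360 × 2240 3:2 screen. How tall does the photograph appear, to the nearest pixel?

1400 px

Inside the 2715×1629 canvas the photograph is width-limited at 2715.00 × 1131.25.
5:3 in 3360×2240: fills the width, so the intermediate becomes 3360.00 × 2016.00 — a scale of ×1.2376.
Applying the same ×1.2376: 1131.25 → 1400.00.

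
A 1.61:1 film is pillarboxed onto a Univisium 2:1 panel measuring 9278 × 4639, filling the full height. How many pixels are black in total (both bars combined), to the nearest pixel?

That makes the image 7468.7900 px wide (4639 × 1.610).
Leftover width: 9278 − 7468.7900 = 1809.2100 px.
Bar area = 1809.2100 × 4639 ≈ 8392925 px.

8392925 pixels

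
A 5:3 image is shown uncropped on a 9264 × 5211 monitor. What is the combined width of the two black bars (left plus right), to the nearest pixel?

579 px

5:3 (1.667) < 16×9 (1.778), so the image fills the height.
That makes the image 8685.00 px wide (5211 × 5/3).
Black = 9264 − 8685.00 = 579.00 px.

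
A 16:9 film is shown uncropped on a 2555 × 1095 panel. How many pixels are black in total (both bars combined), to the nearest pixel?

666125 pixels

Since 1.778 < 2.333, the film is height-limited.
That makes the image 1946.6667 px wide (1095 × 16/9).
2555 − 1946.6667 = 608.3333 px of bars.
Across the 1095-px span: 608.3333 × 1095 ≈ 666125 px.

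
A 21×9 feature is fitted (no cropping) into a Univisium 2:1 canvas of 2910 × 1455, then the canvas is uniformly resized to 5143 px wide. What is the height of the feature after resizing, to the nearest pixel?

Fitted into 2910×1455, the feature spans the width; its height is 2910 × 9/21 ≈ 1247.14 px.
Scaling 2910 → 5143 is ×1.7674, so the height becomes 1247.14 × 1.7674 ≈ 2204.14 px.

2204 px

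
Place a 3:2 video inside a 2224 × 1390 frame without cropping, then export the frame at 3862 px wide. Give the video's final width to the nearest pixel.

3621 px

In the 2224×1390 frame the video fills the height: width = 1390 × 3/2 ≈ 2085.00 px.
The frame scales by 3862/2224 = 1.7365; 2085.00 × 1.7365 ≈ 3620.62 px.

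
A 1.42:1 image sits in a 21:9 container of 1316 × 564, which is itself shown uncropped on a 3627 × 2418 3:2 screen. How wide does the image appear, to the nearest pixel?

Inside the 1316×564 canvas the image is height-limited at 800.88 × 564.00.
Second fit — the 21:9 canvas into 3627×2418 spans the width: 3627.00 × 1554.43 (×2.7561 from 1316×564).
The image scales with it: width 800.88 × 2.7561 ≈ 2207.29.

2207 px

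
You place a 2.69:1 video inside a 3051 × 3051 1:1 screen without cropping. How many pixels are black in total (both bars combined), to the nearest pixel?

Since 2.690 > 1.000, the video is width-limited.
The video is 3051 / 2.690 ≈ 1134.2007 px tall.
3051 − 1134.2007 = 1916.7993 px of bars.
Bar area = 1916.7993 × 3051 ≈ 5848155 px.

5848155 pixels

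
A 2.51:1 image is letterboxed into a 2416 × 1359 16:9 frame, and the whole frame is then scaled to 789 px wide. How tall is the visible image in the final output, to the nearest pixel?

In the 2416×1359 frame the image fills the width: height = 2416 / 2.510 ≈ 962.55 px.
Resizing to 789 px wide multiplies everything by 0.3266: 962.55 → 314.34 px.

314 px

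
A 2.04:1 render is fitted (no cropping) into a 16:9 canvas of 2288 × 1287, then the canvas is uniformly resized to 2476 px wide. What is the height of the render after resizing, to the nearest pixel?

1214 px

At 2288×1287 the render is width-limited, so height = 2288 / 2.040 ≈ 1121.57 px.
Resizing to 2476 px wide multiplies everything by 1.0822: 1121.57 → 1213.73 px.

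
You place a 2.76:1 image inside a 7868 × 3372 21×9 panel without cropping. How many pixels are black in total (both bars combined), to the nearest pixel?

Since 2.760 > 2.333, the image is width-limited.
The image is 7868 / 2.760 ≈ 2850.7246 px tall.
Black = 3372 − 2850.7246 = 521.2754 px.
Across the 7868-px span: 521.2754 × 7868 ≈ 4101395 px.

4101395 pixels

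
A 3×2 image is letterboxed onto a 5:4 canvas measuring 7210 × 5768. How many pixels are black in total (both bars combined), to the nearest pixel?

3×2 is wider than 5:4, so it spans the full width.
Content height = 7210 × 2/3 ≈ 4806.6667 px.
Black = 5768 − 4806.6667 = 961.3333 px.
Bar area = 961.3333 × 7210 ≈ 6931213 px.

6931213 pixels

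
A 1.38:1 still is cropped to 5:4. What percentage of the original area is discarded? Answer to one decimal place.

5:4 is narrower than 1.38:1, so the crop keeps the full height and trims the width.
Fraction kept = (1.250)/(1.380) ≈ 90.58%, so 9.42% is lost.

9.4%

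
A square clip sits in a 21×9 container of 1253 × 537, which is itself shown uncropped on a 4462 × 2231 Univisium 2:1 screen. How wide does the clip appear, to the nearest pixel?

Inside the 1253×537 canvas the clip is height-limited at 537.00 × 537.00.
21×9 in 4462×2231: fills the width, so the intermediate becomes 4462.00 × 1912.29 — a scale of ×3.5611.
So the clip's width is 537.00 × 3.5611 ≈ 1912.29.

1912 px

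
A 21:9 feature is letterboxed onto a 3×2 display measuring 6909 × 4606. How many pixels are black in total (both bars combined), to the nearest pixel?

11365305 pixels

21:9 is wider than 3×2, so it spans the full width.
Content height = 6909 × 9/21 ≈ 2961.0000 px.
4606 − 2961.0000 = 1645.0000 px of bars.
Across the 6909-px span: 1645.0000 × 6909 ≈ 11365305 px.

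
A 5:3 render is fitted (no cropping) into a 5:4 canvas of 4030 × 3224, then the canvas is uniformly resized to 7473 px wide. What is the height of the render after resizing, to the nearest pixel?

4484 px

At 4030×3224 the render is width-limited, so height = 4030 × 3/5 ≈ 2418.00 px.
Scaling 4030 → 7473 is ×1.8543, so the height becomes 2418.00 × 1.8543 ≈ 4483.80 px.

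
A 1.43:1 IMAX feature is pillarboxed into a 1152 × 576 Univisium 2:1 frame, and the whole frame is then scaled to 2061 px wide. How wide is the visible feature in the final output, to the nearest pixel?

1474 px

Fitted into 1152×576, the feature spans the height; its width is 576 × 1.430 ≈ 823.68 px.
Scaling 1152 → 2061 is ×1.7891, so the width becomes 823.68 × 1.7891 ≈ 1473.62 px.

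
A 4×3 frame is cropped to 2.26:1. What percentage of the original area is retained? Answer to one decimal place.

2.26:1 is wider than 4×3, so the crop keeps the full width and trims the height.
Area ratio = (1.333)/(2.260) = 59.00% retained.

59.0%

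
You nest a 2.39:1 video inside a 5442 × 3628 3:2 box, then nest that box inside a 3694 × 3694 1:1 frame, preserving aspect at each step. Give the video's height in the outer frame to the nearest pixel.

First fit — 2.39:1 into 5442×3628 spans the width: 5442.00 × 2276.99.
3:2 in 3694×3694: fills the width, so the intermediate becomes 3694.00 × 2462.67 — a scale of ×0.6788.
So the video's height is 2276.99 × 0.6788 ≈ 1545.61.

1546 px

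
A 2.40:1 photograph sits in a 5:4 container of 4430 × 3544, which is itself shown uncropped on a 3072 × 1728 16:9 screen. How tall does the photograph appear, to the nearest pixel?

Inside the 4430×3544 canvas the photograph is width-limited at 4430.00 × 1845.83.
Second fit — the 5:4 canvas into 3072×1728 spans the height: 2160.00 × 1728.00 (×0.4876 from 4430×3544).
So the photograph's height is 1845.83 × 0.4876 ≈ 900.00.

900 px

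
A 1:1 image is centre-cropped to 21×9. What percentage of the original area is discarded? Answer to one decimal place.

21×9 is wider than 1:1, so the crop keeps the full width and trims the height.
Area ratio = (1.000)/(2.333) = 42.86%; the remaining 57.14% is cropped out.

57.1%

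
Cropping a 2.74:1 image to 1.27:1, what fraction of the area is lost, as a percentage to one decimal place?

53.6%

Going from 2.74:1 to 1.27:1 means cutting width while keeping height.
(1.270)/(2.740) ≈ 0.464 of the area survives, leaving 53.65% discarded.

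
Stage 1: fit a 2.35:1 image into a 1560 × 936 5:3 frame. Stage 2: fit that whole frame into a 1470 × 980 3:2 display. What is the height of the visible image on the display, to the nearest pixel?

2.35:1 in 1560×936: fills the width, so the image is 1560.00 × 663.83.
5:3 in 1470×980: fills the width, so the intermediate becomes 1470.00 × 882.00 — a scale of ×0.9423.
The image scales with it: height 663.83 × 0.9423 ≈ 625.53.

626 px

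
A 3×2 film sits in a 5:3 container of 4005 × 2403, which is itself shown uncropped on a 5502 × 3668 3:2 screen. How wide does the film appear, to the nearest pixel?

Inside the 4005×2403 canvas the film is height-limited at 3604.50 × 2403.00.
Second fit — the 5:3 canvas into 5502×3668 spans the width: 5502.00 × 3301.20 (×1.3738 from 4005×2403).
So the film's width is 3604.50 × 1.3738 ≈ 4951.80.

4952 px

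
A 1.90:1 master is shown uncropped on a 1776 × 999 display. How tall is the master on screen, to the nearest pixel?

Since 1.900 > 1.778, the master is width-limited.
The master is 1776 / 1.900 ≈ 934.74 px tall.

935 px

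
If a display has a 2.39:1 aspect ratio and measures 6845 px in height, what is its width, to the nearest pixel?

16360 px

At 2.39:1, 6845 × 2.390 ≈ 16359.55.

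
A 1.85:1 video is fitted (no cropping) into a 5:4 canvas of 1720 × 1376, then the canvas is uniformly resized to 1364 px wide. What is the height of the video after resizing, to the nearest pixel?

Fitted into 1720×1376, the video spans the width; its height is 1720 / 1.850 ≈ 929.73 px.
The frame scales by 1364/1720 = 0.7930; 929.73 × 0.7930 ≈ 737.30 px.

737 px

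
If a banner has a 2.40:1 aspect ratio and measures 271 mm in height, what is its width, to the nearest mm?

Width = 271 × 2.400 = 650.40.

650 mm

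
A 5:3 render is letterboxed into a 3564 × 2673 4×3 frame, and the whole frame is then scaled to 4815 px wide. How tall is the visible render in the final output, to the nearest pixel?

2889 px

At 3564×2673 the render is width-limited, so height = 3564 × 3/5 ≈ 2138.40 px.
The frame scales by 4815/3564 = 1.3510; 2138.40 × 1.3510 ≈ 2889.00 px.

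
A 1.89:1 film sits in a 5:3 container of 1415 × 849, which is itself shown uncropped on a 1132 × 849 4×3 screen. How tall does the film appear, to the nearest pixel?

Inside the 1415×849 canvas the film is width-limited at 1415.00 × 748.68.
The 5:3 canvas is width-limited in 1132×849, giving 1132.00 × 679.20; scale factor 0.8000.
The film scales with it: height 748.68 × 0.8000 ≈ 598.94.

599 px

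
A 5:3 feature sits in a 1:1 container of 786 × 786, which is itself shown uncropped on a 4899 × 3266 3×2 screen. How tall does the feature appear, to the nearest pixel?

5:3 in 786×786: fills the width, so the feature is 786.00 × 471.60.
Second fit — the 1:1 canvas into 4899×3266 spans the height: 3266.00 × 3266.00 (×4.1552 from 786×786).
Applying the same ×4.1552: 471.60 → 1959.60.

1960 px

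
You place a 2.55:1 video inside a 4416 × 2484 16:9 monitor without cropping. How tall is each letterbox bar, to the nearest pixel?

376 px

2.55:1 is wider than 16:9, so it spans the full width.
The video is 4416 / 2.550 ≈ 1731.76 px tall.
2484 − 1731.76 = 752.24 px of bars (376.12 each).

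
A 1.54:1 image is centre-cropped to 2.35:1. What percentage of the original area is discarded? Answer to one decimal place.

34.5%

The width stays; only height is cut (since 2.35:1 is wider than 1.54:1).
Area ratio = (1.540)/(2.350) = 65.53%; the remaining 34.47% is cropped out.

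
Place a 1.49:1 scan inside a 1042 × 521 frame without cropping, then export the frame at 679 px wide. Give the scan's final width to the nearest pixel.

506 px

At 1042×521 the scan is height-limited, so width = 521 × 1.490 ≈ 776.29 px.
The frame scales by 679/1042 = 0.6516; 776.29 × 0.6516 ≈ 505.86 px.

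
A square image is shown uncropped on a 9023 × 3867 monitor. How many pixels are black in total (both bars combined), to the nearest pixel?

19938252 pixels

square is narrower than 21:9, so it spans the full height.
The image is 3867 × 1/1 ≈ 3867.0000 px wide.
9023 − 3867.0000 = 5156.0000 px of bars.
Bar area = 5156.0000 × 3867 ≈ 19938252 px.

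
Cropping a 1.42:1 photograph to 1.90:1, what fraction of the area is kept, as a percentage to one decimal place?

Going from 1.42:1 to 1.90:1 means cutting height while keeping width.
(1.420)/(1.900) ≈ 0.747 of the area survives.

74.7%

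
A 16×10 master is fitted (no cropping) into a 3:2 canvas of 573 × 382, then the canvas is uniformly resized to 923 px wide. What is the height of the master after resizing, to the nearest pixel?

577 px

In the 573×382 frame the master fills the width: height = 573 × 10/16 ≈ 358.12 px.
The frame scales by 923/573 = 1.6108; 358.12 × 1.6108 ≈ 576.88 px.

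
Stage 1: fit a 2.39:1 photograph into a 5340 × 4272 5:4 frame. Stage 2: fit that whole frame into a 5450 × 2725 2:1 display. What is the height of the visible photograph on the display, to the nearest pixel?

Inside the 5340×4272 canvas the photograph is width-limited at 5340.00 × 2234.31.
Second fit — the 5:4 canvas into 5450×2725 spans the height: 3406.25 × 2725.00 (×0.6379 from 5340×4272).
Applying the same ×0.6379: 2234.31 → 1425.21.

1425 px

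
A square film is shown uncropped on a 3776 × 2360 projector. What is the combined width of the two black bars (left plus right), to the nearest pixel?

1416 px

Since 1.000 < 1.600, the film is height-limited.
That makes the image 2360.00 px wide (2360 × 1/1).
Leftover width: 3776 − 2360.00 = 1416.00 px.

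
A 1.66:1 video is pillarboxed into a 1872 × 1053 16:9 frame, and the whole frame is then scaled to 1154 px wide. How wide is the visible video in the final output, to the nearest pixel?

1078 px

In the 1872×1053 frame the video fills the height: width = 1053 × 1.660 ≈ 1747.98 px.
Scaling 1872 → 1154 is ×0.6165, so the width becomes 1747.98 × 0.6165 ≈ 1077.55 px.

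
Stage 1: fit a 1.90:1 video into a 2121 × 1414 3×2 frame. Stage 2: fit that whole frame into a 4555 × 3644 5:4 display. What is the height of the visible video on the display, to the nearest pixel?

2397 px

1.90:1 in 2121×1414: fills the width, so the video is 2121.00 × 1116.32.
The 3×2 canvas is width-limited in 4555×3644, giving 4555.00 × 3036.67; scale factor 2.1476.
Applying the same ×2.1476: 1116.32 → 2397.37.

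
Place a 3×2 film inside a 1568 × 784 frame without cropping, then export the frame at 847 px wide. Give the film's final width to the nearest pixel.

At 1568×784 the film is height-limited, so width = 784 × 3/2 ≈ 1176.00 px.
The frame scales by 847/1568 = 0.5402; 1176.00 × 0.5402 ≈ 635.25 px.

635 px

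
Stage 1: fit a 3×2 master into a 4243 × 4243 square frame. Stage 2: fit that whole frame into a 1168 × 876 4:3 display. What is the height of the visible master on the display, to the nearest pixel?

584 px

First fit — 3×2 into 4243×4243 spans the width: 4243.00 × 2828.67.
Second fit — the square canvas into 1168×876 spans the height: 876.00 × 876.00 (×0.2065 from 4243×4243).
So the master's height is 2828.67 × 0.2065 ≈ 584.00.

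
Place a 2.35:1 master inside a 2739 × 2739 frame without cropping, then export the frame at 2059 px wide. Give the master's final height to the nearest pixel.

876 px

At 2739×2739 the master is width-limited, so height = 2739 / 2.350 ≈ 1165.53 px.
Scaling 2739 → 2059 is ×0.7517, so the height becomes 1165.53 × 0.7517 ≈ 876.17 px.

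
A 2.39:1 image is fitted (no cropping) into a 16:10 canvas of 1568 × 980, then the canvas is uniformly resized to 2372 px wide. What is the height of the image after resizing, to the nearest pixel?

At 1568×980 the image is width-limited, so height = 1568 / 2.390 ≈ 656.07 px.
Scaling 1568 → 2372 is ×1.5128, so the height becomes 656.07 × 1.5128 ≈ 992.47 px.

992 px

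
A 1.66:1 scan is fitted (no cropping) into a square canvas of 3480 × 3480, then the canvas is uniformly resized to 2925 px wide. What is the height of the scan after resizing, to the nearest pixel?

In the 3480×3480 frame the scan fills the width: height = 3480 / 1.660 ≈ 2096.39 px.
The frame scales by 2925/3480 = 0.8405; 2096.39 × 0.8405 ≈ 1762.05 px.

1762 px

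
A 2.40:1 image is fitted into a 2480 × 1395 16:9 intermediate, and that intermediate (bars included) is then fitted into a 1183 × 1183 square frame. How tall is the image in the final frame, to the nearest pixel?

First fit — 2.40:1 into 2480×1395 spans the width: 2480.00 × 1033.33.
The 16:9 canvas is width-limited in 1183×1183, giving 1183.00 × 665.44; scale factor 0.4770.
Applying the same ×0.4770: 1033.33 → 492.92.

493 px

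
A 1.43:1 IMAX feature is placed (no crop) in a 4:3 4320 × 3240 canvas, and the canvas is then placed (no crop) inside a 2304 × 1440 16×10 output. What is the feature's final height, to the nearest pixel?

1343 px

Inside the 4320×3240 canvas the feature is width-limited at 4320.00 × 3020.98.
4:3 in 2304×1440: fills the height, so the intermediate becomes 1920.00 × 1440.00 — a scale of ×0.4444.
The feature scales with it: height 3020.98 × 0.4444 ≈ 1342.66.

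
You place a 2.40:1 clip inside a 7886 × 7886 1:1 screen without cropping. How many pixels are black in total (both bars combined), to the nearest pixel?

Since 2.400 > 1.000, the clip is width-limited.
Content height = 7886 / 2.400 ≈ 3285.8333 px.
Black = 7886 − 3285.8333 = 4600.1667 px.
That's 4600.1667 × 7886 ≈ 36276914 black pixels.

36276914 pixels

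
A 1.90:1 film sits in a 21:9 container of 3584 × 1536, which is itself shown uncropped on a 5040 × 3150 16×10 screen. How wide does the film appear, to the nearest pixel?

4104 px

1.90:1 in 3584×1536: fills the height, so the film is 2918.40 × 1536.00.
Second fit — the 21:9 canvas into 5040×3150 spans the width: 5040.00 × 2160.00 (×1.4062 from 3584×1536).
Applying the same ×1.4062: 2918.40 → 4104.00.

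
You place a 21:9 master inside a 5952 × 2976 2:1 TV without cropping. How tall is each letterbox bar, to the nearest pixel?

213 px

Since 2.333 > 2.000, the master is width-limited.
Content height = 5952 × 9/21 ≈ 2550.86 px.
Leftover height: 2976 − 2550.86 = 425.14 px → 212.57 each side.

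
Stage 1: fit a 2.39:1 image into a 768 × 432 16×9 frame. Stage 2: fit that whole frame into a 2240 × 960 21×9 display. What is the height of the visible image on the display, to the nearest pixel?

First fit — 2.39:1 into 768×432 spans the width: 768.00 × 321.34.
The 16×9 canvas is height-limited in 2240×960, giving 1706.67 × 960.00; scale factor 2.2222.
The image scales with it: height 321.34 × 2.2222 ≈ 714.09.

714 px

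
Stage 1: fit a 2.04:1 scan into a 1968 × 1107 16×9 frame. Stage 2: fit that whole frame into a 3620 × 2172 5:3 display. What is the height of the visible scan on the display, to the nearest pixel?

1775 px

2.04:1 in 1968×1107: fills the width, so the scan is 1968.00 × 964.71.
16×9 in 3620×2172: fills the width, so the intermediate becomes 3620.00 × 2036.25 — a scale of ×1.8394.
So the scan's height is 964.71 × 1.8394 ≈ 1774.51.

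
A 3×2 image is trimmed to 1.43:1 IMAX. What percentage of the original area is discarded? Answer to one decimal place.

4.7%

The height stays; only width is cut (since 1.43:1 IMAX is narrower than 3×2).
(1.430)/(1.500) ≈ 0.953 of the area survives, leaving 4.67% discarded.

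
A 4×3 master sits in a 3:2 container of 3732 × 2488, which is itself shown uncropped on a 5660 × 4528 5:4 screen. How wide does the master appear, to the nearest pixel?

5031 px

4×3 in 3732×2488: fills the height, so the master is 3317.33 × 2488.00.
3:2 in 5660×4528: fills the width, so the intermediate becomes 5660.00 × 3773.33 — a scale of ×1.5166.
Applying the same ×1.5166: 3317.33 → 5031.11.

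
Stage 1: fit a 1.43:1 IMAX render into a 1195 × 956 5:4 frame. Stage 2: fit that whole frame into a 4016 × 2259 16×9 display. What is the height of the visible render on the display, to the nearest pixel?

Inside the 1195×956 canvas the render is width-limited at 1195.00 × 835.66.
The 5:4 canvas is height-limited in 4016×2259, giving 2823.75 × 2259.00; scale factor 2.3630.
Applying the same ×2.3630: 835.66 → 1974.65.

1975 px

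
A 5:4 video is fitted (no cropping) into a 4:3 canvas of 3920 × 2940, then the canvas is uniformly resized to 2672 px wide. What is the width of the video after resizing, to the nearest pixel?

2505 px

In the 3920×2940 frame the video fills the height: width = 2940 × 5/4 ≈ 3675.00 px.
Scaling 3920 → 2672 is ×0.6816, so the width becomes 3675.00 × 0.6816 ≈ 2505.00 px.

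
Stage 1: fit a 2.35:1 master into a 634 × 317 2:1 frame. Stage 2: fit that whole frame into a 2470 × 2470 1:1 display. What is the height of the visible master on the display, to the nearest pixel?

First fit — 2.35:1 into 634×317 spans the width: 634.00 × 269.79.
2:1 in 2470×2470: fills the width, so the intermediate becomes 2470.00 × 1235.00 — a scale of ×3.8959.
Applying the same ×3.8959: 269.79 → 1051.06.

1051 px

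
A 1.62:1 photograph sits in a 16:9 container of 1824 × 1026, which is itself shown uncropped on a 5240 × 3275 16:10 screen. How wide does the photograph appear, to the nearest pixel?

4775 px

1.62:1 in 1824×1026: fills the height, so the photograph is 1662.12 × 1026.00.
Second fit — the 16:9 canvas into 5240×3275 spans the width: 5240.00 × 2947.50 (×2.8728 from 1824×1026).
Applying the same ×2.8728: 1662.12 → 4774.95.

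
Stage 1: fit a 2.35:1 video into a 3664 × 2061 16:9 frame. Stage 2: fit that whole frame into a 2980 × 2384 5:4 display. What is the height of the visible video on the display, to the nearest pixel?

Inside the 3664×2061 canvas the video is width-limited at 3664.00 × 1559.15.
16:9 in 2980×2384: fills the width, so the intermediate becomes 2980.00 × 1676.25 — a scale of ×0.8133.
The video scales with it: height 1559.15 × 0.8133 ≈ 1268.09.

1268 px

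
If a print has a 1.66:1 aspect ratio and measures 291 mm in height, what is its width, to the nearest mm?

483 mm

291 × 1.660 = 483.06.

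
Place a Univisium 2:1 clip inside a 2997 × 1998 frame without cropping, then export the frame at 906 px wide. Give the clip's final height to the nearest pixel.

In the 2997×1998 frame the clip fills the width: height = 2997 × 1/2 ≈ 1498.50 px.
Resizing to 906 px wide multiplies everything by 0.3023: 1498.50 → 453.00 px.

453 px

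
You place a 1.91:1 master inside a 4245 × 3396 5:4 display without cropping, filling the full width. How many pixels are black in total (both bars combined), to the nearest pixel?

Content height = 4245 / 1.910 ≈ 2222.5131 px.
Leftover height: 3396 − 2222.5131 = 1173.4869 px.
That's 1173.4869 × 4245 ≈ 4981452 black pixels.

4981452 pixels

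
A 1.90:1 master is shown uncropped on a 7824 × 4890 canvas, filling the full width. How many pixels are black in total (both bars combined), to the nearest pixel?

Content height = 7824 / 1.900 ≈ 4117.8947 px.
Black = 4890 − 4117.8947 = 772.1053 px.
Bar area = 772.1053 × 7824 ≈ 6040952 px.

6040952 pixels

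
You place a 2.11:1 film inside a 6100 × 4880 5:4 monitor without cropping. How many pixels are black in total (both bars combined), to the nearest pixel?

12132929 pixels

2.11:1 (2.110) > 5:4 (1.250), so the film fills the width.
That makes the image 2890.9953 px tall (6100 / 2.110).
Leftover height: 4880 − 2890.9953 = 1989.0047 px.
Bar area = 1989.0047 × 6100 ≈ 12132929 px.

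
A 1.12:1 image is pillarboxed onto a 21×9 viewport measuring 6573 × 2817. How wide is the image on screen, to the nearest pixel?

1.12:1 (1.120) < 21×9 (2.333), so the image fills the height.
That makes the image 3155.04 px wide (2817 × 1.120).

3155 px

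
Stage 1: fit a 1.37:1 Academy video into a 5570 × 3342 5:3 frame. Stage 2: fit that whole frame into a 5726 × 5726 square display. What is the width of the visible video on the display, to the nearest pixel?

4707 px

First fit — 1.37:1 Academy into 5570×3342 spans the height: 4578.54 × 3342.00.
The 5:3 canvas is width-limited in 5726×5726, giving 5726.00 × 3435.60; scale factor 1.0280.
The video scales with it: width 4578.54 × 1.0280 ≈ 4706.77.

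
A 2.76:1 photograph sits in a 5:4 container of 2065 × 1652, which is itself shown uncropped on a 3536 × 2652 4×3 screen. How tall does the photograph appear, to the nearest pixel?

Inside the 2065×1652 canvas the photograph is width-limited at 2065.00 × 748.19.
Second fit — the 5:4 canvas into 3536×2652 spans the height: 3315.00 × 2652.00 (×1.6053 from 2065×1652).
Applying the same ×1.6053: 748.19 → 1201.09.

1201 px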